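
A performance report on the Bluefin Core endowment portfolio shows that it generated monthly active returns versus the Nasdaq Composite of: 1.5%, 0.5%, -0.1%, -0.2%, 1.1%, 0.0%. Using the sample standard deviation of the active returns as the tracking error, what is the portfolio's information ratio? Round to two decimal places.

0.67

r̄ = (1.5 + 0.5 − 0.1 − 0.2 + 1.1 + 0) / 6 = 0.4667%
Σ(r − r̄)² = 2.4533; sample σ = √(2.4533/5) = 0.7005%
IR = r̄ / tracking error = 0.4667 / 0.7005 = 0.6662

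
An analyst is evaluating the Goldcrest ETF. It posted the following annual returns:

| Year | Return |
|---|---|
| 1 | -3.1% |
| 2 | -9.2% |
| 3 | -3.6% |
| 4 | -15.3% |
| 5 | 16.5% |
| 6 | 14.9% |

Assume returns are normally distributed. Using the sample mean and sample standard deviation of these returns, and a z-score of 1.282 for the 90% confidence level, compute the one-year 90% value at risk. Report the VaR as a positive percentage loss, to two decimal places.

16.54

μ = (-3.1 − 9.2 − 3.6 − 15.3 + 16.5 + 14.9) / 6 = 0.0333%
Σ(r − μ)² = 835.5533; sample σ = √(835.5533/5) = 12.9271%
VaR = −(μ − z·σ) = −(0.0333 − 1.282 × 12.9271) = −(-16.5392) = 16.5392%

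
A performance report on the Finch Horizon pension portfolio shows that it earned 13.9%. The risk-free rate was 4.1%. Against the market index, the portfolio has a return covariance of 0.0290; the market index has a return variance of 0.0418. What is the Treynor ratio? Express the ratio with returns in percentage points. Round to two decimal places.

β = Cov / Var = 0.0290 / 0.0418 = 0.6938
Treynor = (Rp − Rf) / β = (13.9% − 4.1%) / 0.6938 = 9.80 / 0.6938 = 14.1251

14.13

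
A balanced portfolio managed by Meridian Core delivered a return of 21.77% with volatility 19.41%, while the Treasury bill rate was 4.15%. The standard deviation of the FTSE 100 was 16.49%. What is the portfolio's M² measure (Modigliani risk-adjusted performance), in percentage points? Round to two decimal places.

Sharpe = (Rp − Rf) / σp = (21.77% − 4.15%) / 19.41% = 0.9078
M² = Rf + Sharpe × σm = 4.15% + 0.9078 × 16.49% = 19.1196%

19.12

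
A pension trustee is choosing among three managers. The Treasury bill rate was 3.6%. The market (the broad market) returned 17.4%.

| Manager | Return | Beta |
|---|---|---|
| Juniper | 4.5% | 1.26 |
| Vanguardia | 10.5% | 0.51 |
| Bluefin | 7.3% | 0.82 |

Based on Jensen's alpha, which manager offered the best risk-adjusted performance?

Juniper: α = 4.5% − [3.6% + 1.26 × (17.4% − 3.6%)] = -16.488
Vanguardia: α = 10.5% − [3.6% + 0.51 × (17.4% − 3.6%)] = -0.138
Bluefin: α = 7.3% − [3.6% + 0.82 × (17.4% − 3.6%)] = -7.616
Highest: Vanguardia (-0.138).

Vanguardia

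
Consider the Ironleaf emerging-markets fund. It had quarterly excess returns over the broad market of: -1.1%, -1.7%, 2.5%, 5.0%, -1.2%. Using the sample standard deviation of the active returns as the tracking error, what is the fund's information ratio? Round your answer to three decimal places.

0.239

Mean return r̄ = 3.50 / 5 = 0.7000%
Σ(r − r̄)² = 34.3400; sample σ = √(34.3400/4) = 2.9300%
IR = r̄ / tracking error = 0.7000 / 2.9300 = 0.2389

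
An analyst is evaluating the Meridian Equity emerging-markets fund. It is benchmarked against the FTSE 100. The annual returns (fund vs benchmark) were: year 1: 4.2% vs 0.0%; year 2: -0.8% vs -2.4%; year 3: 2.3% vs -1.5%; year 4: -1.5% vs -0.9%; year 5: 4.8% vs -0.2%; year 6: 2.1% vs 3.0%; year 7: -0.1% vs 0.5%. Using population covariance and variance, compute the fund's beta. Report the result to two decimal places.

r̄p = 1.5714%,  r̄m = -0.2143%
Cov = Σ(rp − r̄p)(rm − r̄m) / 7 = 1.0667
Var(rm) = Σ(rm − r̄m)² / 7 = 2.5412
β = Cov / Var = 1.0667 / 2.5412 = 0.4198

0.42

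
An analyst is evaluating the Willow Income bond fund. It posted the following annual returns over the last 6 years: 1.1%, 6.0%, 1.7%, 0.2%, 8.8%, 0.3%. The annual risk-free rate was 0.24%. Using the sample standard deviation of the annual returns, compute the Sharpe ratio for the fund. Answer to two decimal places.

μ = (1.1 + 6 + 1.7 + 0.2 + 8.8 + 0.3) / 6 = 18.10 / 6 = 3.0167%
Σ(r − μ)² = 63.0683; sample σ = √(63.0683/5) = 3.5516%
Sharpe = (μ − rf) / σ = (3.0167 − 0.24) / 3.5516 = 2.7767 / 3.5516 = 0.7818

0.78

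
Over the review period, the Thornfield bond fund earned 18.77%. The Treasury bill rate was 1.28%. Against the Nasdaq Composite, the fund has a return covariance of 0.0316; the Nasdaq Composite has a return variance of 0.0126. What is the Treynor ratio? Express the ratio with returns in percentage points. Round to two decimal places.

β = Cov / Var = 0.0316 / 0.0126 = 2.5079
Treynor = (Rp − Rf) / β = (18.77% − 1.28%) / 2.5079 = 17.49 / 2.5079 = 6.9740

6.97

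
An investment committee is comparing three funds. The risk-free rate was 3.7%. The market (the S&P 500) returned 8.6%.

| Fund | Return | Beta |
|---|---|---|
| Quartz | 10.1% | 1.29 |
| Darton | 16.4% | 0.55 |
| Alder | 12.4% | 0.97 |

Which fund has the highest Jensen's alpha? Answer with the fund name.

Quartz: α = 10.1% − [3.7% + 1.29 × (8.6% − 3.7%)] = 0.079
Darton: α = 16.4% − [3.7% + 0.55 × (8.6% − 3.7%)] = 10.005
Alder: α = 12.4% − [3.7% + 0.97 × (8.6% − 3.7%)] = 3.947
Highest: Darton (10.005).

Darton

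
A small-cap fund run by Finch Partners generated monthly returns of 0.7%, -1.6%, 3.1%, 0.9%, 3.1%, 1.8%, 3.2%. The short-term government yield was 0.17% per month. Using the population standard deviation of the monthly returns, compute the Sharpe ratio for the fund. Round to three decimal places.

μ = (0.7 − 1.6 + 3.1 + 0.9 + 3.1 + 1.8 + 3.2) / 7 = 1.6000%
Σ(r − μ)² = (0.7 − 1.6000)² + (-1.6 − 1.6000)² + (3.1 − 1.6000)² + … = 18.6400
σ = √[18.6400 / 7] = 1.6318%
Sharpe = (μ − rf) / σ = (1.6000 − 0.17) / 1.6318 = 1.4300 / 1.6318 = 0.8763

0.876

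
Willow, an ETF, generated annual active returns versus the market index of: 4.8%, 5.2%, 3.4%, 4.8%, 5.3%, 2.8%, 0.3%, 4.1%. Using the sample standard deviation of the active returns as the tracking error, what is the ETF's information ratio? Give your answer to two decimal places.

2.29

Mean return r̄ = 30.70 / 8 = 3.8375%
Σ(r − r̄)² = (4.8 − 3.8375)² + (5.2 − 3.8375)² + … = 19.6988
σ = √[19.6988 / 7] = 1.6775%
IR = r̄ / tracking error = 3.8375 / 1.6775 = 2.2876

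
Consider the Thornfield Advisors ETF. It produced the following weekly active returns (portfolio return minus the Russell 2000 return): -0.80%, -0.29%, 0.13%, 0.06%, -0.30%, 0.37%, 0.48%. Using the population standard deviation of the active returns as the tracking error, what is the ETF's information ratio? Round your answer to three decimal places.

r̄ = (-0.8 − 0.29 + 0.13 + 0.06 − 0.3 + 0.37 + 0.48) / 7 = -0.0500%
Population std dev = √[1.1844 / 7] = 0.4113%
IR = r̄ / tracking error = -0.0500 / 0.4113 = -0.1216

-0.122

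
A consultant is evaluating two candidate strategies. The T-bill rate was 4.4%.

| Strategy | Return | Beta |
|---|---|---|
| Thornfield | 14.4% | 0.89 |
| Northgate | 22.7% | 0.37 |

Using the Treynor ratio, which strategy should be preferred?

Northgate

Thornfield: Treynor = (14.4% − 4.4%) / 0.89 = 11.236
Northgate: Treynor = (22.7% − 4.4%) / 0.37 = 49.459
Highest: Northgate (49.459).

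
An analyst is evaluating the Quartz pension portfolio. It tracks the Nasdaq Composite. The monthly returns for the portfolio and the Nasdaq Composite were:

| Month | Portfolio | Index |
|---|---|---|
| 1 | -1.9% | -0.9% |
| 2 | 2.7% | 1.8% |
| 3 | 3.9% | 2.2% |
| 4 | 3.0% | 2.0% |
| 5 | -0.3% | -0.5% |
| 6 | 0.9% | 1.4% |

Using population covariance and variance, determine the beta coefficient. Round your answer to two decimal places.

1.57

r̄p = 1.3833%,  r̄m = 1.0000%
Cov = Σ(rp − r̄p)(rm − r̄m) / 6 = 2.3767
Var(rm) = Σ(rm − r̄m)² / 6 = 1.5167
β = Cov / Var = 2.3767 / 1.5167 = 1.5670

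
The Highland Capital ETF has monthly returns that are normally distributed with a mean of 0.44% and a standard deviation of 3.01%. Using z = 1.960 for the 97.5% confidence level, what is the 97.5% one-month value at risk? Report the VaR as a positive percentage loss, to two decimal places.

5.46

VaR (as % loss) = −(μ − z·σ) = −(0.44% − 1.960 × 3.01%) = −(-5.4596%) = 5.4596%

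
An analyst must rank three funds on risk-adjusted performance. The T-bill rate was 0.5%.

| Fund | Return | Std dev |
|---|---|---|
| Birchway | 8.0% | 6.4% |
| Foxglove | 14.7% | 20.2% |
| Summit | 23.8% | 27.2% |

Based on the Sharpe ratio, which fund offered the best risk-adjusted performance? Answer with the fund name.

Birchway: Sharpe ratio = (8.0% − 0.5%) / 6.4% = 1.172
Foxglove: Sharpe ratio = (14.7% − 0.5%) / 20.2% = 0.703
Summit: Sharpe ratio = (23.8% − 0.5%) / 27.2% = 0.857
Highest: Birchway (1.172).

Birchway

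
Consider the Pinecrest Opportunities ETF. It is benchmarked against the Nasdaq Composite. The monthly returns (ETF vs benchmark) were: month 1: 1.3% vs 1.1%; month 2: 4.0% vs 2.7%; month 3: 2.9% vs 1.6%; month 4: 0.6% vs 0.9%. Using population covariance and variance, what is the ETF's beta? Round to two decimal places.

1.82

r̄p = 2.2000%,  r̄m = 1.5750%
Cov = Σ(rp − r̄p)(rm − r̄m) / 4 = 0.8875
Var(rm) = Σ(rm − r̄m)² / 4 = 0.4869
β = Cov / Var = 0.8875 / 0.4869 = 1.8228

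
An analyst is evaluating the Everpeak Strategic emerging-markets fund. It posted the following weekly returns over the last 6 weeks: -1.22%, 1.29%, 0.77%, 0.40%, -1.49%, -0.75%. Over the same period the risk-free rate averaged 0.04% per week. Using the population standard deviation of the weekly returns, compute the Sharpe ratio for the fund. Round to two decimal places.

-0.20

μ = (-1.22 + 1.29 + 0.77 + 0.4 − 1.49 − 0.75) / 6 = -0.1667%
Population std dev = √[6.5213 / 6] = 1.0425%
Sharpe = (μ − rf) / σ = (-0.1667 − 0.04) / 1.0425 = -0.2067 / 1.0425 = -0.1983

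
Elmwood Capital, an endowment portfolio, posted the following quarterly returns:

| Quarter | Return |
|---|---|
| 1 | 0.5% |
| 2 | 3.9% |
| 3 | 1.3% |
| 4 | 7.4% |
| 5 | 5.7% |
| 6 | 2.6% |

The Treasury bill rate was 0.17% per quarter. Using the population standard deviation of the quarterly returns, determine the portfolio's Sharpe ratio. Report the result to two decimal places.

1.41

Mean return r̄ = 21.40 / 6 = 3.5667%
Population std dev = √[34.8333 / 6] = 2.4095%
Sharpe = (r̄ − rf) / σ = (3.5667 − 0.17) / 2.4095 = 3.3967 / 2.4095 = 1.4097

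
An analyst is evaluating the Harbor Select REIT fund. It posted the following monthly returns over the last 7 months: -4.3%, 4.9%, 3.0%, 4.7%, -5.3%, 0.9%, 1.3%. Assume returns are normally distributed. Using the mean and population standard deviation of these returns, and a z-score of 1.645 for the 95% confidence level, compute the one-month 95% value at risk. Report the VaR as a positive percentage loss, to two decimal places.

5.48

Mean return r̄ = 5.20 / 7 = 0.7429%
Σ(r − r̄)² = (-4.3 − 0.7429)² + (4.9 − 0.7429)² + (3 − 0.7429)² + … = 100.3171
σ = √[100.3171 / 7] = 3.7856%
VaR = −(r̄ − z·σ) = −(0.7429 − 1.645 × 3.7856) = −(-5.4844) = 5.4844%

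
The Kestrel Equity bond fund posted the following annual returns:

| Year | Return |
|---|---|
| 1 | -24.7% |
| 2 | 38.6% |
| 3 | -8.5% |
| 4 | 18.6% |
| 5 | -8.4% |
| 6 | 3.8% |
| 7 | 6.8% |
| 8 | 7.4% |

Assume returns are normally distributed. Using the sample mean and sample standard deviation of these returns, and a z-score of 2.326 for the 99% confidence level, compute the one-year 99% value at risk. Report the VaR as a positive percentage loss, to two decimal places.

μ = (-24.7 + 38.6 − 8.5 + 18.6 − 8.4 + 3.8 + 6.8 + 7.4) / 8 = 33.60 / 8 = 4.2000%
Σ(r − μ)² = (-24.7 − 4.2000)² + (38.6 − 4.2000)² + … = 2563.1400
sample σ = √(2563.1400 / 7) = √366.1629 = 19.1354%
VaR = −(μ − z·σ) = −(4.2000 − 2.326 × 19.1354) = −(-40.3089) = 40.3089%

40.31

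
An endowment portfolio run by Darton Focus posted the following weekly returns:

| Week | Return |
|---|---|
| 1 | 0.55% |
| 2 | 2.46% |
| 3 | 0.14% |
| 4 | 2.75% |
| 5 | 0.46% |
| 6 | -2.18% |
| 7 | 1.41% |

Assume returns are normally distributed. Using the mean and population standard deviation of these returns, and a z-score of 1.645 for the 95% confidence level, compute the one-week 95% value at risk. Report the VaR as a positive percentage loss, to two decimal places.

1.72

μ = (0.55 + 2.46 + 0.14 + 2.75 + 0.46 − 2.18 + 1.41) / 7 = 0.7986%
Σ(r − μ)² = (0.55 − 0.7986)² + (2.46 − 0.7986)² + … = 16.4243
population σ = √(16.4243 / 7) = √2.3463 = 1.5318%
VaR = −(μ − z·σ) = −(0.7986 − 1.645 × 1.5318) = −(-1.7212) = 1.7212%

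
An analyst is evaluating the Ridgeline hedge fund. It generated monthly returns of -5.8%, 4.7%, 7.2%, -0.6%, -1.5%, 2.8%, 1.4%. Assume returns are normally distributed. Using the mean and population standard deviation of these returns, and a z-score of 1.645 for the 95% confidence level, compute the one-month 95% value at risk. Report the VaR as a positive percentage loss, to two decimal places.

r̄ = (-5.8 + 4.7 + 7.2 − 0.6 − 1.5 + 2.8 + 1.4) / 7 = 1.1714%
Σ(r − r̄)² = (-5.8 − 1.1714)² + (4.7 − 1.1714)² + … = 110.3743
population σ = √(110.3743 / 7) = √15.7678 = 3.9709%
VaR = −(r̄ − z·σ) = −(1.1714 − 1.645 × 3.9709) = −(-5.3607) = 5.3607%

5.36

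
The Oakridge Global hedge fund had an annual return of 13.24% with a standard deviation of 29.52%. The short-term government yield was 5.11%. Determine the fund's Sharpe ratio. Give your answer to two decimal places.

Sharpe = (Rp − Rf) / σp = (13.24% − 5.11%) / 29.52% = 8.13% / 29.52% = 0.2754

0.28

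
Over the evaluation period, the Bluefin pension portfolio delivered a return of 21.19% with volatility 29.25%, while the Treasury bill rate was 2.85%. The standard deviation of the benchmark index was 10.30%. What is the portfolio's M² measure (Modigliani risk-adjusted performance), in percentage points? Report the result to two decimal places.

9.31

Sharpe = (Rp − Rf) / σp = (21.19% − 2.85%) / 29.25% = 0.6270
M² = Rf + Sharpe × σm = 2.85% + 0.6270 × 10.30% = 9.3081%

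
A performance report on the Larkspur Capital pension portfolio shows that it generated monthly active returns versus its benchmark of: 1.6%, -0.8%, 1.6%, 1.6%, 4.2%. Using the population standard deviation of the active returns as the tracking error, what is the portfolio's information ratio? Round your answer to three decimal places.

1.037

r̄ = (1.6 − 0.8 + 1.6 + 1.6 + 4.2) / 5 = 8.20 / 5 = 1.6400%
Σ(r − r̄)² = 12.5120; population σ = √(12.5120/5) = 1.5819%
IR = r̄ / tracking error = 1.6400 / 1.5819 = 1.0367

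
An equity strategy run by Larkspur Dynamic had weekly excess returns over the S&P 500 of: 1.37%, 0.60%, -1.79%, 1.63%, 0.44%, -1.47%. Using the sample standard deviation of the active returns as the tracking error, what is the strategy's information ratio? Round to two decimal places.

0.09

r̄ = (1.37 + 0.6 − 1.79 + 1.63 + 0.44 − 1.47) / 6 = 0.780 / 6 = 0.1300%
Σ(r − r̄)² = 10.3510; sample σ = √(10.3510/5) = 1.4388%
IR = r̄ / tracking error = 0.1300 / 1.4388 = 0.0904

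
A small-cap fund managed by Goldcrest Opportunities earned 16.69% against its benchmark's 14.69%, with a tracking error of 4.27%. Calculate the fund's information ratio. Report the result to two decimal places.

0.47

IR = (Rp − Rb) / TE = (16.69% − 14.69%) / 4.27% = 2.00% / 4.27% = 0.4684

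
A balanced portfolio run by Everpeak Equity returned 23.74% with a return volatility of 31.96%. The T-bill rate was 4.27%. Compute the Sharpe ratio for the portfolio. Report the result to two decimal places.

Sharpe = (Rp − Rf) / σp = (23.74% − 4.27%) / 31.96% = 19.47% / 31.96% = 0.6092

0.61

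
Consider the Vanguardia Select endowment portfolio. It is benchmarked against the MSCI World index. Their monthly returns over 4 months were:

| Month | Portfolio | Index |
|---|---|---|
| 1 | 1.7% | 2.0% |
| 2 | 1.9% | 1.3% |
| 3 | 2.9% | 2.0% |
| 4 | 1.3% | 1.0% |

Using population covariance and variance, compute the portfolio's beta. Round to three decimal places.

0.893

r̄p = 1.9500%,  r̄m = 1.5750%
Cov = Σ(rp − r̄p)(rm − r̄m) / 4 = 0.1713
Var(rm) = Σ(rm − r̄m)² / 4 = 0.1919
β = Cov / Var = 0.1713 / 0.1919 = 0.8927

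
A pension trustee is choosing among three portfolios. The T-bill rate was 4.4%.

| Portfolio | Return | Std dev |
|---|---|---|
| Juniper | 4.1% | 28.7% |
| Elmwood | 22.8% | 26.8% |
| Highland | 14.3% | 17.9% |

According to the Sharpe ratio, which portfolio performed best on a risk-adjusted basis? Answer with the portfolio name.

Elmwood

Juniper: Sharpe ratio = (4.1% − 4.4%) / 28.7% = -0.010
Elmwood: Sharpe ratio = (22.8% − 4.4%) / 26.8% = 0.687
Highland: Sharpe ratio = (14.3% − 4.4%) / 17.9% = 0.553
Highest: Elmwood (0.687).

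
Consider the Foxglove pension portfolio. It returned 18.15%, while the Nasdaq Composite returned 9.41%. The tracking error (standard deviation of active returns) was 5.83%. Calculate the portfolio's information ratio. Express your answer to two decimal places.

IR = (Rp − Rb) / TE = (18.15% − 9.41%) / 5.83% = 8.74% / 5.83% = 1.4991

1.50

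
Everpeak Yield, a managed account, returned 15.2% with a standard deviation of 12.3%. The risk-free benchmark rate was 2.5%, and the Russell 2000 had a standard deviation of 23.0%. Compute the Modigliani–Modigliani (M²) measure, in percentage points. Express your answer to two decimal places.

Sharpe = (Rp − Rf) / σp = (15.2% − 2.5%) / 12.3% = 1.0325
M² = Rf + Sharpe × σm = 2.5% + 1.0325 × 23.0% = 26.2475%

26.25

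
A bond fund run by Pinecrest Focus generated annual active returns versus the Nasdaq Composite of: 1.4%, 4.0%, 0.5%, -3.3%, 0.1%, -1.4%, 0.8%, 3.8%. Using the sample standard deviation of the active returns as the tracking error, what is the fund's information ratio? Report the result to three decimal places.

r̄ = (1.4 + 4 + 0.5 − 3.3 + 0.1 − 1.4 + 0.8 + 3.8) / 8 = 5.90 / 8 = 0.7375%
Sample σ = √[Σ(r − r̄)² / 7] = √[41.7988 / 7] = √5.9713 = 2.4436%
IR = r̄ / tracking error = 0.7375 / 2.4436 = 0.3018

0.302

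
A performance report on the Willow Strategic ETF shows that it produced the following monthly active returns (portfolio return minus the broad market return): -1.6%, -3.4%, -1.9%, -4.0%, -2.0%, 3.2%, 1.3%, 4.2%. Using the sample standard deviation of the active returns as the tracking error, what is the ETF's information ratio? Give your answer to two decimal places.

μ = (-1.6 − 3.4 − 1.9 − 4 − 2 + 3.2 + 1.3 + 4.2) / 8 = -4.20 / 8 = -0.5250%
Sample std dev = √[65.0950 / 7] = 3.0495%
IR = μ / tracking error = -0.5250 / 3.0495 = -0.1722

-0.17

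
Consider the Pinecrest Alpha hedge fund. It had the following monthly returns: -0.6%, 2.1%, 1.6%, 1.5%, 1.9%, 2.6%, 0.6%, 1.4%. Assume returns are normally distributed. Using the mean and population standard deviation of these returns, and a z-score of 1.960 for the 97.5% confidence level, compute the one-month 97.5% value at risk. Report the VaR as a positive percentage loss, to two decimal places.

μ = (-0.6 + 2.1 + 1.6 + 1.5 + 1.9 + 2.6 + 0.6 + 1.4) / 8 = 11.10 / 8 = 1.3875%
Σ(r − μ)² = (-0.6 − 1.3875)² + (2.1 − 1.3875)² + … = 6.8688
σ = √[6.8688 / 8] = 0.9266%
VaR = −(μ − z·σ) = −(1.3875 − 1.960 × 0.9266) = −(-0.4286) = 0.4286%

0.43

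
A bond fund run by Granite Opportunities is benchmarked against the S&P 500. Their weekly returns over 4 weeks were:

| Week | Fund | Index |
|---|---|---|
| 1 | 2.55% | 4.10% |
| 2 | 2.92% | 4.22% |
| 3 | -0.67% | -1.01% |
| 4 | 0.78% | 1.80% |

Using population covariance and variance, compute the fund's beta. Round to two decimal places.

r̄p = 1.3950%,  r̄m = 2.2775%
Cov = Σ(rp − r̄p)(rm − r̄m) / 4 = 3.0374
Var(rm) = Σ(rm − r̄m)² / 4 = 4.5326
β = Cov / Var = 3.0374 / 4.5326 = 0.6701

0.67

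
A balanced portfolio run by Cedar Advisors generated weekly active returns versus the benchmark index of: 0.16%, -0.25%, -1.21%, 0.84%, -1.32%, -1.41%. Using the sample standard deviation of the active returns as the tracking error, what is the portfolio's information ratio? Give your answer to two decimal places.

r̄ = (0.16 − 0.25 − 1.21 + 0.84 − 1.32 − 1.41) / 6 = -0.5317%
Sample std dev = √[4.2923 / 5] = 0.9265%
IR = r̄ / tracking error = -0.5317 / 0.9265 = -0.5739

-0.57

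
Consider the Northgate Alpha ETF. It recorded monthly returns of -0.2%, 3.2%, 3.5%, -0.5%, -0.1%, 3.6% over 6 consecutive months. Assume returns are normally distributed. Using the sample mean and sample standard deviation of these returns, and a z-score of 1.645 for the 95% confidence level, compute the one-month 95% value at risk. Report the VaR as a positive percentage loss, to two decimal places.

1.76

μ = (-0.2 + 3.2 + 3.5 − 0.5 − 0.1 + 3.6) / 6 = 1.5833%
Σ(r − μ)² = (-0.2 − 1.5833)² + (3.2 − 1.5833)² + … = 20.7083
σ = √[20.7083 / 5] = 2.0351%
VaR = −(μ − z·σ) = −(1.5833 − 1.645 × 2.0351) = −(-1.7644) = 1.7644%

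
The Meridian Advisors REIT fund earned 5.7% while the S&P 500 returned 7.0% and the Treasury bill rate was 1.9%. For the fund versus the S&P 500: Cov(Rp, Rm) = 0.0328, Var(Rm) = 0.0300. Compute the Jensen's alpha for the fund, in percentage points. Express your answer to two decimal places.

β = Cov / Var = 0.0328 / 0.0300 = 1.0933
E[R] = Rf + β(Rm − Rf) = 1.9% + 1.0933 × (7.0% − 1.9%) = 7.4758%
α = Rp − E[R] = 5.7% − 7.4758% = -1.7758

-1.78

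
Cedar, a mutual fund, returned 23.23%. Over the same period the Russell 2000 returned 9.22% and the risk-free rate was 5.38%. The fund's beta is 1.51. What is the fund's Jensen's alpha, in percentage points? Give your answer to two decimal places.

CAPM expected return = Rf + β(Rm − Rf) = 5.38% + 1.51 × (9.22% − 5.38%) = 5.38 + 1.51 × 3.84 = 11.1784%
Jensen's α = Rp − E[R] = 23.23% − 11.1784% = 12.0516

12.05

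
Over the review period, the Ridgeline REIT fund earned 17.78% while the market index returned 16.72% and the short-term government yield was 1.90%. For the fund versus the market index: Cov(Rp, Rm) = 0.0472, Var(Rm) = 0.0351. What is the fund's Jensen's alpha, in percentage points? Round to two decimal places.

β = Cov / Var = 0.0472 / 0.0351 = 1.3447
E[R] = Rf + β(Rm − Rf) = 1.90% + 1.3447 × (16.72% − 1.90%) = 21.8285%
α = Rp − E[R] = 17.78% − 21.8285% = -4.0485

-4.05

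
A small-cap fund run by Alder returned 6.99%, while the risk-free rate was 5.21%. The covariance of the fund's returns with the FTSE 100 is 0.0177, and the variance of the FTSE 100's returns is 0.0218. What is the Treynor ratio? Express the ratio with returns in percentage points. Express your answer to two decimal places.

2.19

β = Cov / Var = 0.0177 / 0.0218 = 0.8119
Treynor = (Rp − Rf) / β = (6.99% − 5.21%) / 0.8119 = 1.78 / 0.8119 = 2.1924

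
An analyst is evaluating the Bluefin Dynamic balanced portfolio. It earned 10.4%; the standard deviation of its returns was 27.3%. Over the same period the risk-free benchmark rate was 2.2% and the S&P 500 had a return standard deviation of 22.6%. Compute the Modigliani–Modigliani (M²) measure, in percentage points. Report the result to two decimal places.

Sharpe = (Rp − Rf) / σp = (10.4% − 2.2%) / 27.3% = 0.3004
M² = Rf + Sharpe × σm = 2.2% + 0.3004 × 22.6% = 8.9890%

8.99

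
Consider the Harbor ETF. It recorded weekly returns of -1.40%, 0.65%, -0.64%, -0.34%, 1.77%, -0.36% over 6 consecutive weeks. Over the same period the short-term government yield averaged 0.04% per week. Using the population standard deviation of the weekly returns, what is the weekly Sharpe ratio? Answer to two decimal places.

r̄ = (-1.4 + 0.65 − 0.64 − 0.34 + 1.77 − 0.36) / 6 = -0.0533%
Σ(r − r̄)² = (-1.4 − (-0.0533))² + (0.65 − (-0.0533))² + (-0.64 − (-0.0533))² + … = 6.1531
population σ = √(6.1531 / 6) = √1.0255 = 1.0127%
Sharpe = (r̄ − rf) / σ = (-0.0533 − 0.04) / 1.0127 = -0.0933 / 1.0127 = -0.0921

-0.09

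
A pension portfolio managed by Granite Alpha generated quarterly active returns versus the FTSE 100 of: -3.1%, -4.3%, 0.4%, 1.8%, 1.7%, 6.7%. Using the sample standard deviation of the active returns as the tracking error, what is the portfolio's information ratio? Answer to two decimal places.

0.14

Mean return r̄ = 3.20 / 6 = 0.5333%
Σ(r − r̄)² = (-3.1 − 0.5333)² + (-4.3 − 0.5333)² + (0.4 − 0.5333)² + … = 77.5733
σ = √[77.5733 / 5] = 3.9389%
IR = r̄ / tracking error = 0.5333 / 3.9389 = 0.1354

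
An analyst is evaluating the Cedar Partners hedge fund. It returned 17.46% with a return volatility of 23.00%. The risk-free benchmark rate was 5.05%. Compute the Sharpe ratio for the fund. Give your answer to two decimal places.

0.54

Sharpe = (Rp − Rf) / σp = (17.46% − 5.05%) / 23.00% = 12.41% / 23.00% = 0.5396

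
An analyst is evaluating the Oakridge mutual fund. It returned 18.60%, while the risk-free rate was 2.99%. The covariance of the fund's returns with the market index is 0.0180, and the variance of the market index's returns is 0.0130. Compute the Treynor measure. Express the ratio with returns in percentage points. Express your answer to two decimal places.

β = Cov / Var = 0.0180 / 0.0130 = 1.3846
Treynor = (Rp − Rf) / β = (18.60% − 2.99%) / 1.3846 = 15.61 / 1.3846 = 11.2740

11.27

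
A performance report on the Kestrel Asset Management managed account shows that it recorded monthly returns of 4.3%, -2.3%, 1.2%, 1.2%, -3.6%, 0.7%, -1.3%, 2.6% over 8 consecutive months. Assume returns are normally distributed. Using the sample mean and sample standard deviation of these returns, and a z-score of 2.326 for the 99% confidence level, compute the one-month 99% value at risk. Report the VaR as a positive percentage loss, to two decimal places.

r̄ = (4.3 − 2.3 + 1.2 + 1.2 − 3.6 + 0.7 − 1.3 + 2.6) / 8 = 2.80 / 8 = 0.3500%
Σ(r − r̄)² = (4.3 − 0.3500)² + (-2.3 − 0.3500)² + (1.2 − 0.3500)² + … = 47.5800
sample σ = √(47.5800 / 7) = √6.7971 = 2.6071%
VaR = −(r̄ − z·σ) = −(0.3500 − 2.326 × 2.6071) = −(-5.7141) = 5.7141%

5.71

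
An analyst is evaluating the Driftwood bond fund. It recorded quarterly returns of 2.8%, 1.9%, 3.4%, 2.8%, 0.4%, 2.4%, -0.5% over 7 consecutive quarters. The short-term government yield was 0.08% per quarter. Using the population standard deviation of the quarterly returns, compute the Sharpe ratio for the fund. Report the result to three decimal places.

Mean return r̄ = 13.20 / 7 = 1.8857%
Population std dev = √[12.1286 / 7] = 1.3163%
Sharpe = (r̄ − rf) / σ = (1.8857 − 0.08) / 1.3163 = 1.8057 / 1.3163 = 1.3718

1.372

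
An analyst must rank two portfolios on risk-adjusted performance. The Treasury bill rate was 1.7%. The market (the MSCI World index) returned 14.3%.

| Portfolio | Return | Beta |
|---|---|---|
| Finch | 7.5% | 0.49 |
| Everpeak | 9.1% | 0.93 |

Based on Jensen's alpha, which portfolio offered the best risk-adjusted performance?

Finch: α = 7.5% − [1.7% + 0.49 × (14.3% − 1.7%)] = -0.374
Everpeak: α = 9.1% − [1.7% + 0.93 × (14.3% − 1.7%)] = -4.318
Highest: Finch (-0.374).

Finch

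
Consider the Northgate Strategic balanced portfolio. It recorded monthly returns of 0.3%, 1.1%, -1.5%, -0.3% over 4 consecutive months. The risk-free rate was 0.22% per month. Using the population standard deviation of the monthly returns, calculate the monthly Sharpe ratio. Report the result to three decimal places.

-0.337

r̄ = (0.3 + 1.1 − 1.5 − 0.3) / 4 = -0.40 / 4 = -0.1000%
Population std dev = √[3.6000 / 4] = 0.9487%
Sharpe = (r̄ − rf) / σ = (-0.1000 − 0.22) / 0.9487 = -0.3200 / 0.9487 = -0.3373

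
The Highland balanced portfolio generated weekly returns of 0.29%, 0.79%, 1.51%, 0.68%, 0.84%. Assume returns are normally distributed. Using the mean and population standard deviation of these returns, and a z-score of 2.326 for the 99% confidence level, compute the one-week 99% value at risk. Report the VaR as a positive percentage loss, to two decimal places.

0.10

r̄ = (0.29 + 0.79 + 1.51 + 0.68 + 0.84) / 5 = 4.110 / 5 = 0.8220%
Σ(r − r̄)² = (0.29 − 0.8220)² + (0.79 − 0.8220)² + … = 0.7779
σ = √[0.7779 / 5] = 0.3944%
VaR = −(r̄ − z·σ) = −(0.8220 − 2.326 × 0.3944) = −(-0.0954) = 0.0954%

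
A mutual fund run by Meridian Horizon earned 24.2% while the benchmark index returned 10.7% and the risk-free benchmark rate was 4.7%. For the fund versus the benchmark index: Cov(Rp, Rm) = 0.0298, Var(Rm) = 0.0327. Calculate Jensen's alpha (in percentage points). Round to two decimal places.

β = Cov / Var = 0.0298 / 0.0327 = 0.9113
E[R] = Rf + β(Rm − Rf) = 4.7% + 0.9113 × (10.7% − 4.7%) = 10.1678%
α = Rp − E[R] = 24.2% − 10.1678% = 14.0322

14.03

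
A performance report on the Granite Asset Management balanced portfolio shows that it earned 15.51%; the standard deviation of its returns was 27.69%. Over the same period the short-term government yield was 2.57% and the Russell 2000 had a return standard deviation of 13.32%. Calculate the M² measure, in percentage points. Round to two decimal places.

8.79

Sharpe = (Rp − Rf) / σp = (15.51% − 2.57%) / 27.69% = 0.4673
M² = Rf + Sharpe × σm = 2.57% + 0.4673 × 13.32% = 8.7944%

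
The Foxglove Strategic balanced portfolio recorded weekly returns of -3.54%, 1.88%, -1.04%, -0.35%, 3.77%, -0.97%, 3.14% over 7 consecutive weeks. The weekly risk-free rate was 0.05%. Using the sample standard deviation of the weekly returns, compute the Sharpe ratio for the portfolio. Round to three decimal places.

0.139

μ = (-3.54 + 1.88 − 1.04 − 0.35 + 3.77 − 0.97 + 3.14) / 7 = 0.4129%
Σ(r − μ)² = 41.0903; sample σ = √(41.0903/6) = 2.6169%
Sharpe = (μ − rf) / σ = (0.4129 − 0.05) / 2.6169 = 0.3629 / 2.6169 = 0.1387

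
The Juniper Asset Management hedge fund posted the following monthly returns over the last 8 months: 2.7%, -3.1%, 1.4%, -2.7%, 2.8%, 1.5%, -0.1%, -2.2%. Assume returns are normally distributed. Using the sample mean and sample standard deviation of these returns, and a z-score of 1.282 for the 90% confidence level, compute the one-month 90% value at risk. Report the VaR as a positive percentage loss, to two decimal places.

r̄ = (2.7 − 3.1 + 1.4 − 2.7 + 2.8 + 1.5 − 0.1 − 2.2) / 8 = 0.0375%
Sample std dev = √[41.0788 / 7] = 2.4225%
VaR = −(r̄ − z·σ) = −(0.0375 − 1.282 × 2.4225) = −(-3.0681) = 3.0681%

3.07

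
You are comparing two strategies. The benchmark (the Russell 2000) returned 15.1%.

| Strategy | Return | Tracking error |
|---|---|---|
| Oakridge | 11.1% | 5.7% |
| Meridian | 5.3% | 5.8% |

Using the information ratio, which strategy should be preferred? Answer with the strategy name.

Oakridge: IR = (11.1% − 15.1%) / 5.7% = -0.702
Meridian: IR = (5.3% − 15.1%) / 5.8% = -1.690
Highest: Oakridge (-0.702).

Oakridge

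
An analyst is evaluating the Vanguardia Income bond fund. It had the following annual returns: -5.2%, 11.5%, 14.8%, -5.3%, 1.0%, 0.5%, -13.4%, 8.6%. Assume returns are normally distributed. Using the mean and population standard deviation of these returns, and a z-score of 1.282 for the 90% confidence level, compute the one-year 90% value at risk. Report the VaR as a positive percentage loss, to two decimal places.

9.92

μ = (-5.2 + 11.5 + 14.8 − 5.3 + 1 + 0.5 − 13.4 + 8.6) / 8 = 12.50 / 8 = 1.5625%
Population std dev = √[641.6588 / 8] = 8.9559%
VaR = −(μ − z·σ) = −(1.5625 − 1.282 × 8.9559) = −(-9.9190) = 9.9190%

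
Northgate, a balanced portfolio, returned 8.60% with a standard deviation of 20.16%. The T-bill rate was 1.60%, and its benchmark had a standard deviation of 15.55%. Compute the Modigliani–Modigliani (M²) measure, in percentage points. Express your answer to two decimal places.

Sharpe = (Rp − Rf) / σp = (8.60% − 1.60%) / 20.16% = 0.3472
M² = Rf + Sharpe × σm = 1.60% + 0.3472 × 15.55% = 6.9990%

7.00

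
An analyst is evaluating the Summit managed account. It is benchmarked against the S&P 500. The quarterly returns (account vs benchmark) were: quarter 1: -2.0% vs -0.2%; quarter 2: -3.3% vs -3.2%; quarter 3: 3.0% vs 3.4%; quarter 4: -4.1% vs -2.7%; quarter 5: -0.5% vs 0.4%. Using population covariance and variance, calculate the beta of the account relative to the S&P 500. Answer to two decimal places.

1.02

r̄p = -1.3800%,  r̄m = -0.4600%
Cov = Σ(rp − r̄p)(rm − r̄m) / 5 = 5.7712
Var(rm) = Σ(rm − r̄m)² / 5 = 5.6464
β = Cov / Var = 5.7712 / 5.6464 = 1.0221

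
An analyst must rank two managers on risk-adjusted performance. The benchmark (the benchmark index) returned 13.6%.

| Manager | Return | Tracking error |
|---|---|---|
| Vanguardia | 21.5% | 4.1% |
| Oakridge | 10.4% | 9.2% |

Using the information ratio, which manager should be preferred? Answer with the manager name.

Vanguardia: IR = (21.5% − 13.6%) / 4.1% = 1.927
Oakridge: IR = (10.4% − 13.6%) / 9.2% = -0.348
Highest: Vanguardia (1.927).

Vanguardia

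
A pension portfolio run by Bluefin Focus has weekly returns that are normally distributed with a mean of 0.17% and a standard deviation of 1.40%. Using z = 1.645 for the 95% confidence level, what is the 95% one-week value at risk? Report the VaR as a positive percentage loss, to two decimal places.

2.13

VaR (as % loss) = −(μ − z·σ) = −(0.17% − 1.645 × 1.40%) = −(-2.1330%) = 2.1330%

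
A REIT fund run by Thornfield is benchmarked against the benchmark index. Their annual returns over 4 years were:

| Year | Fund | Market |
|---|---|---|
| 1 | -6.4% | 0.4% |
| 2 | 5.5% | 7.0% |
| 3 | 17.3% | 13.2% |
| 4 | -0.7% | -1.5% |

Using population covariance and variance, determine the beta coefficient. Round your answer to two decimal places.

r̄p = 3.9250%,  r̄m = 4.7750%
Cov = Σ(rp − r̄p)(rm − r̄m) / 4 = 47.5956
Var(rm) = Σ(rm − r̄m)² / 4 = 33.6119
β = Cov / Var = 47.5956 / 33.6119 = 1.4160

1.42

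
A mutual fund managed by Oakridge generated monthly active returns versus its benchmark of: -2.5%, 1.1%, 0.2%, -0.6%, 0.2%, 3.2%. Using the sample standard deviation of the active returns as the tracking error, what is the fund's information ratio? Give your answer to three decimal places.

0.142

μ = (-2.5 + 1.1 + 0.2 − 0.6 + 0.2 + 3.2) / 6 = 1.60 / 6 = 0.2667%
Σ(r − μ)² = 17.7133; sample σ = √(17.7133/5) = 1.8822%
IR = μ / tracking error = 0.2667 / 1.8822 = 0.1417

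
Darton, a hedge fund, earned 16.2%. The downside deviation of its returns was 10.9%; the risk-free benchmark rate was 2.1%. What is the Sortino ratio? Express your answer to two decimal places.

1.29

Sortino = (Rp − Rf) / σd = (16.2% − 2.1%) / 10.9% = 14.10% / 10.9% = 1.2936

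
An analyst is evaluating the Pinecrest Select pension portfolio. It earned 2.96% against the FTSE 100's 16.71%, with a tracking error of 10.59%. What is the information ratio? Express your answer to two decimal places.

-1.30

IR = (Rp − Rb) / TE = (2.96% − 16.71%) / 10.59% = -13.75% / 10.59% = -1.2984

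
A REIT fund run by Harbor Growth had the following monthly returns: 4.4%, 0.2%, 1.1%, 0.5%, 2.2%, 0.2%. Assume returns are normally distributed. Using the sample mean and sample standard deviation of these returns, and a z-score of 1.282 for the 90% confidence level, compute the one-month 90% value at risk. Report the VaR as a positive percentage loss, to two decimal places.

Mean return r̄ = 8.60 / 6 = 1.4333%
Sample std dev = √[13.4133 / 5] = 1.6379%
VaR = −(r̄ − z·σ) = −(1.4333 − 1.282 × 1.6379) = −(-0.6665) = 0.6665%

0.67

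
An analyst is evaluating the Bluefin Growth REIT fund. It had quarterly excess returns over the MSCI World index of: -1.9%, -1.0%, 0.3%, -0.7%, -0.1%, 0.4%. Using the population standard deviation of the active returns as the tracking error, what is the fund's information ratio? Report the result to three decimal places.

μ = (-1.9 − 1 + 0.3 − 0.7 − 0.1 + 0.4) / 6 = -0.5000%
Population std dev = √[3.8600 / 6] = 0.8021%
IR = μ / tracking error = -0.5000 / 0.8021 = -0.6234

-0.623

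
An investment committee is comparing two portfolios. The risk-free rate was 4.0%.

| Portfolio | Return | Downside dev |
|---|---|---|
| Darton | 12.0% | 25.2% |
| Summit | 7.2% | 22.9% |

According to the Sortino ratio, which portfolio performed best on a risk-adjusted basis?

Darton

Darton: Sortino ratio = (12.0% − 4.0%) / 25.2% = 0.317
Summit: Sortino ratio = (7.2% − 4.0%) / 22.9% = 0.140
Highest: Darton (0.317).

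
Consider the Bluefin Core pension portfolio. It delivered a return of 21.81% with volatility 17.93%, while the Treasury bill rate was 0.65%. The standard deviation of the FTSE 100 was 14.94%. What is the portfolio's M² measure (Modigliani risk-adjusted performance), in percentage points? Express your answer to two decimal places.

Sharpe = (Rp − Rf) / σp = (21.81% − 0.65%) / 17.93% = 1.1801
M² = Rf + Sharpe × σm = 0.65% + 1.1801 × 14.94% = 18.2807%

18.28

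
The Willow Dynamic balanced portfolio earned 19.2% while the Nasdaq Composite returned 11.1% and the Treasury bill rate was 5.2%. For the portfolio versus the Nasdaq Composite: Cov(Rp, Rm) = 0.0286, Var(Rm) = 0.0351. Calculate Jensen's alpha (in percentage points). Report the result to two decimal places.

9.19

β = Cov / Var = 0.0286 / 0.0351 = 0.8148
E[R] = Rf + β(Rm − Rf) = 5.2% + 0.8148 × (11.1% − 5.2%) = 10.0073%
α = Rp − E[R] = 19.2% − 10.0073% = 9.1927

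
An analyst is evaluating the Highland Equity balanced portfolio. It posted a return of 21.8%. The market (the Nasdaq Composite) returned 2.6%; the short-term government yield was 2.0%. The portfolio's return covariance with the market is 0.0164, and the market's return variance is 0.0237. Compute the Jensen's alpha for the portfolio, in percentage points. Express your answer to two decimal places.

19.38

β = Cov / Var = 0.0164 / 0.0237 = 0.6920
E[R] = Rf + β(Rm − Rf) = 2.0% + 0.6920 × (2.6% − 2.0%) = 2.4152%
α = Rp − E[R] = 21.8% − 2.4152% = 19.3848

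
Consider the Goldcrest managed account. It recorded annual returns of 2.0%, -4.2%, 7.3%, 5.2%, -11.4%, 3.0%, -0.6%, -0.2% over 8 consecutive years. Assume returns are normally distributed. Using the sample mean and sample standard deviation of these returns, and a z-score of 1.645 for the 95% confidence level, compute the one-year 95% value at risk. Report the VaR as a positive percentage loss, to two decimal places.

9.52

μ = (2 − 4.2 + 7.3 + 5.2 − 11.4 + 3 − 0.6 − 0.2) / 8 = 0.1375%
Σ(r − μ)² = (2 − 0.1375)² + (-4.2 − 0.1375)² + (7.3 − 0.1375)² + … = 241.1788
σ = √[241.1788 / 7] = 5.8698%
VaR = −(μ − z·σ) = −(0.1375 − 1.645 × 5.8698) = −(-9.5183) = 9.5183%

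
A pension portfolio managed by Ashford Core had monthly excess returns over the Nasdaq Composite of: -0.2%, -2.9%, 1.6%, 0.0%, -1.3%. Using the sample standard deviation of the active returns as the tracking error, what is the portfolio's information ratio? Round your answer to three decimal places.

-0.336

r̄ = (-0.2 − 2.9 + 1.6 + 0 − 1.3) / 5 = -0.5600%
Sample σ = √[Σ(r − r̄)² / 4] = √[11.1320 / 4] = √2.7830 = 1.6682%
IR = r̄ / tracking error = -0.5600 / 1.6682 = -0.3357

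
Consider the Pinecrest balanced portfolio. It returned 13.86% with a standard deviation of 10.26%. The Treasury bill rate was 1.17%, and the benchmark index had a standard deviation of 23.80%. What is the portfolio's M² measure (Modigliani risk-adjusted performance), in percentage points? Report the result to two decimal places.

30.61

Sharpe = (Rp − Rf) / σp = (13.86% − 1.17%) / 10.26% = 1.2368
M² = Rf + Sharpe × σm = 1.17% + 1.2368 × 23.80% = 30.6058%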